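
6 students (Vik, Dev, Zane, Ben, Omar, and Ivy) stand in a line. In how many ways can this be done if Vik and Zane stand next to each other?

Treat {Vik, Zane} as a single unit. There are 5 units to order, and the pair itself can be ordered 2 ways.
That gives 2 × 5! = 2 × 120 = 240.

240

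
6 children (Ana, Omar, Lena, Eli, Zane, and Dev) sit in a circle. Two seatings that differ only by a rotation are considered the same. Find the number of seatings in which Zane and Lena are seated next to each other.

Treat {Zane, Lena} as one unit (2 internal orders) and seat the resulting 5 units around the table: (4)! circular arrangements.
So 2 × (4)! = 2 × 24 = 48.

48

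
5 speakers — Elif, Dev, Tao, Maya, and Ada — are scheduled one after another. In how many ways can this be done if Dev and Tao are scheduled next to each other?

48

Glue Dev and Tao into one block (2 internal orders), leaving 4 units to arrange in a row.
That gives 2 × 4! = 2 × 24 = 48.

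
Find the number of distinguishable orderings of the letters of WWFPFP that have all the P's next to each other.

Treat the 2 copies of P as a single block. The multiset to arrange is then {PP, F, F, W, W}, 5 items in all.
That gives (5)!/(2!·2!) = 30 arrangements.

30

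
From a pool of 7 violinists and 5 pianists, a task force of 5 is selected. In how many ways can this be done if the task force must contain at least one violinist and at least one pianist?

Unrestricted: C(12,5) = 792 ways to pick any 5 of the 12.
Selections missing a whole group: no violinists → C(5,5) = 1; no pianists → C(7,5) = 21.
Both groups omitted at once is impossible, so 792 − 22 = 770.

770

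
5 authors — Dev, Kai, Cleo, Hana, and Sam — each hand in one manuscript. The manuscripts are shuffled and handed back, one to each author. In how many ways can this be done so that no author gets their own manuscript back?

44

This is the derangement count D_5: permutations of 5 items with no fixed point.
By inclusion–exclusion this is Σ_{j=0}^{5} (−1)^j C(5,j)·(5−j)!.
Computing: 120 − 120 + 60 − 20 + 5 − 1 = 44.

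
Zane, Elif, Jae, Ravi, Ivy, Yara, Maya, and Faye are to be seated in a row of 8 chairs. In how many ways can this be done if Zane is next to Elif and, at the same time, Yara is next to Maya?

2880

Treat {Zane,Elif} as one block (2 orders) and {Yara,Maya} as another (2 orders).
That leaves 6 units to arrange: 2 × 2 × 6! = 4 × 720 = 2880.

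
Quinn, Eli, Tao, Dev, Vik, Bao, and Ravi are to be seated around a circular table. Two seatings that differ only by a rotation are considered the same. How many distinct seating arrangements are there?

720

Around a circle, 7 distinct people have 7!/7 = (6)! = 720 rotationally distinct seatings.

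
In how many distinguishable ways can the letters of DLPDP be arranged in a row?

30

DLPDP has 5 letters with D appearing twice and P appearing twice.
Dividing 5! = 120 by 2!·2! = 4 for the repeated letters gives 30.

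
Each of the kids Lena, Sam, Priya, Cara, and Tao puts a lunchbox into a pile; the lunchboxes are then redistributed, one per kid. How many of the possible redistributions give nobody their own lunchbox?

44

Count assignments avoiding every fixed point. For any j of the 5 kids fixed to their own lunchbox, the other 5−j can be arranged in (5−j)! ways.
By inclusion–exclusion this is Σ_{j=0}^{5} (−1)^j C(5,j)·(5−j)!.
Computing: 120 − 120 + 60 − 20 + 5 − 1 = 44.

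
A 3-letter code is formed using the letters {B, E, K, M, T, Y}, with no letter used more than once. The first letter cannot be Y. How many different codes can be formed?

The first letter has 6−1 = 5 choices (anything except Y).
The remaining 2 letters are filled from the other 5 symbols without repetition: 5 × 4 = 20.
Total: 5 × 20 = 100.

100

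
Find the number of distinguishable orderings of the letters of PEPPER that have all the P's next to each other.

Treat the 3 copies of P as a single block. The multiset to arrange is then {PPP, E, E, R}, 4 items in all.
That gives (4)!/(2!) = 12 arrangements.

12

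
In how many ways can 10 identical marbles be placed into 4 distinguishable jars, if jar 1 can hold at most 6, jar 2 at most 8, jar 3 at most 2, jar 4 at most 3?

79

Without the upper bounds there are C(13,3) = 286 ways to split 10 among 4 jars.
Subtract solutions that violate a single cap (substitute x_i' = x_i − (cap_i+1)): x_1 ≥ 7 gives C(6,3) = 20; x_2 ≥ 9 gives C(4,3) = 4; x_3 ≥ 3 gives C(10,3) = 120; x_4 ≥ 4 gives C(9,3) = 84. Together 228.
Add back pairs where two caps are both exceeded: 0 + 1 + 0 + 0 + 0 + 20 = 21.
By inclusion–exclusion the count is 286 − 228 + 21 = 79.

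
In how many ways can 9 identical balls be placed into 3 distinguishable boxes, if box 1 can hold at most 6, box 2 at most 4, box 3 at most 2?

9

By stars and bars, unrestricted non-negative solutions to x_1+…+x_3 = 9 number C(9+2,2) = 55.
Subtract solutions that violate a single cap (substitute x_i' = x_i − (cap_i+1)): x_1 ≥ 7 gives C(4,2) = 6; x_2 ≥ 5 gives C(6,2) = 15; x_3 ≥ 3 gives C(8,2) = 28. Together 49.
Add back pairs where two caps are both exceeded: 0 + 0 + 3 = 3.
By inclusion–exclusion the count is 55 − 49 + 3 = 9.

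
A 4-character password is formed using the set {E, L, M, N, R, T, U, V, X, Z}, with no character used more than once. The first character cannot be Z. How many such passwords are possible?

The first character has 10−1 = 9 choices (anything except Z).
The remaining 3 characters are filled from the other 9 symbols without repetition: 9 × 8 × 7 = 504.
Total: 9 × 504 = 4536.

4536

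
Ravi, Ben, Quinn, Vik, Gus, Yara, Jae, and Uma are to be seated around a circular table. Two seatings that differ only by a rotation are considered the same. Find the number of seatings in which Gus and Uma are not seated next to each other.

3600

Without the restriction there are (7)! = 5040 seatings.
Seatings with Gus beside Uma: treat them as a block with 2 internal orders, giving 2 × (6)! = 1440.
Subtracting, 5040 − 1440 = 3600.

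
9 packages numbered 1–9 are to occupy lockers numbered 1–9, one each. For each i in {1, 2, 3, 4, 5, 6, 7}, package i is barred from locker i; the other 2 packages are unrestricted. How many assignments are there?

Let Aᵢ (for 1 ≤ i ≤ 7) be the placements that put package i in its forbidden locker. Any j of these fix j positions, leaving (9−j)! ways to fill the rest, and there are C(7,j) ways to pick which j.
By inclusion–exclusion, the number of valid placements is Σ_{j=0}^{7} (−1)^j C(7,j)·(9−j)!.
Computing: 362880 − 282240 + 105840 − 25200 + 4200 − 504 + 42 − 2 = 165016.

165016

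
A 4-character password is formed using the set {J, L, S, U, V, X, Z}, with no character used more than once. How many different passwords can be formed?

With no repetition, fill the 4 characters in order: 7 choices, then 6, down to 4.
That product is 7 × 6 × 5 × 4 = 840.

840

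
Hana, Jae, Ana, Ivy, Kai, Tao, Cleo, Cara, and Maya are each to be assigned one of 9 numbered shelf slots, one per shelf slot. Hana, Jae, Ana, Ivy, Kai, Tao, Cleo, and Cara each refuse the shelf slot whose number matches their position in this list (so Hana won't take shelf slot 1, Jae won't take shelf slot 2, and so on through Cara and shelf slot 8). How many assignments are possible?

Let Aᵢ (for 1 ≤ i ≤ 8) be the placements that put person i in their forbidden shelf slot. Any j of these fix j positions, leaving (9−j)! ways to fill the rest, and there are C(8,j) ways to pick which j.
By inclusion–exclusion, the number of valid placements is Σ_{j=0}^{8} (−1)^j C(8,j)·(9−j)!.
Computing: 362880 − 322560 + 141120 − 40320 + 8400 − 1344 + 168 − 16 + 1 = 148329.

148329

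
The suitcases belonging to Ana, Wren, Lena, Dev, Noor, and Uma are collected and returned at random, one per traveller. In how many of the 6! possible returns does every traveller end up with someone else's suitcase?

This is the derangement count D_6: permutations of 6 items with no fixed point.
By inclusion–exclusion this is Σ_{j=0}^{6} (−1)^j C(6,j)·(6−j)!.
Computing: 720 − 720 + 360 − 120 + 30 − 6 + 1 = 265.

265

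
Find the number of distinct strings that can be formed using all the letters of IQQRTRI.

630

Letter multiplicities in IQQRTRI: I×2, Q×2, R×2, T×1.
Dividing 7! = 5040 by 2!·2!·2! = 8 for the repeated letters gives 630.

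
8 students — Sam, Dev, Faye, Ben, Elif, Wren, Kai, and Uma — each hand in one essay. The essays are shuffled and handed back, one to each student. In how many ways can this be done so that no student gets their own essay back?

14833

Let Aᵢ be the assignments in which student i gets their own essay. We want the size of the complement of A₁∪…∪A_8.
By inclusion–exclusion this is Σ_{j=0}^{8} (−1)^j C(8,j)·(8−j)!.
Computing: 40320 − 40320 + 20160 − 6720 + 1680 − 336 + 56 − 8 + 1 = 14833.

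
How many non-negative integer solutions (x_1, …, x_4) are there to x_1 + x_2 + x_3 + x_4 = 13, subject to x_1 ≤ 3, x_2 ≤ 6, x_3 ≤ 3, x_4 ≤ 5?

Without the upper bounds there are C(16,3) = 560 ways to split 13 among 4 variables.
Subtract solutions that violate a single cap (substitute x_i' = x_i − (cap_i+1)): x_1 ≥ 4 gives C(12,3) = 220; x_2 ≥ 7 gives C(9,3) = 84; x_3 ≥ 4 gives C(12,3) = 220; x_4 ≥ 6 gives C(10,3) = 120. Together 644.
Add back pairs where two caps are both exceeded: 10 + 56 + 20 + 10 + 1 + 20 = 117.
By inclusion–exclusion the count is 560 − 644 + 117 = 33.

33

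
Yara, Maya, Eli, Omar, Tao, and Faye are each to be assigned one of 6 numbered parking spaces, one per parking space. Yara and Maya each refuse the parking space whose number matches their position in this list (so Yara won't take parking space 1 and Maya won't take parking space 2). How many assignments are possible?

Let Aᵢ (for i ∈ {1, 2}) be the placements that put person i in their forbidden parking space. Any j of these fix j positions, leaving (6−j)! ways to fill the rest, and there are C(2,j) ways to pick which j.
By inclusion–exclusion, the number of valid placements is Σ_{j=0}^{2} (−1)^j C(2,j)·(6−j)!.
Computing: 720 − 240 + 24 = 504.

504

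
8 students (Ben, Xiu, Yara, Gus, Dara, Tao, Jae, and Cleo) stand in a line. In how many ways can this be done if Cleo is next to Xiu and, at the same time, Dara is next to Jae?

Treat {Cleo,Xiu} as one block (2 orders) and {Dara,Jae} as another (2 orders).
That leaves 6 units to arrange: 2 × 2 × 6! = 4 × 720 = 2880.

2880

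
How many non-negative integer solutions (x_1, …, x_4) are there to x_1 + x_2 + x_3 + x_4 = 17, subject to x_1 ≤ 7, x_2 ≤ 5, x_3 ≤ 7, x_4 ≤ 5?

112

By stars and bars, unrestricted non-negative solutions to x_1+…+x_4 = 17 number C(17+3,3) = 1140.
Subtract solutions that violate a single cap (substitute x_i' = x_i − (cap_i+1)): x_1 ≥ 8 gives C(12,3) = 220; x_2 ≥ 6 gives C(14,3) = 364; x_3 ≥ 8 gives C(12,3) = 220; x_4 ≥ 6 gives C(14,3) = 364. Together 1168.
Add back pairs where two caps are both exceeded: 20 + 4 + 20 + 20 + 56 + 20 = 140.
By inclusion–exclusion the count is 1140 − 1168 + 140 = 112.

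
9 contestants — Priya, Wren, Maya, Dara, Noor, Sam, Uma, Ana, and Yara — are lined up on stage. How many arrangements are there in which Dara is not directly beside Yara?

There are 9! = 362880 arrangements in all. If Dara and Yara are adjacent, merging them into one block gives 2·(8)! = 80640 arrangements.
Complementary counting: 362880 − 80640 = 282240.

282240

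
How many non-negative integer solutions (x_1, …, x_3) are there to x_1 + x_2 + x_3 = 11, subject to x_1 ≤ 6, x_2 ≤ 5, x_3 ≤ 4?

15

By stars and bars, unrestricted non-negative solutions to x_1+…+x_3 = 11 number C(11+2,2) = 78.
Subtract solutions that violate a single cap (substitute x_i' = x_i − (cap_i+1)): x_1 ≥ 7 gives C(6,2) = 15; x_2 ≥ 6 gives C(7,2) = 21; x_3 ≥ 5 gives C(8,2) = 28. Together 64.
Add back pairs where two caps are both exceeded: 0 + 0 + 1 = 1.
By inclusion–exclusion the count is 78 − 64 + 1 = 15.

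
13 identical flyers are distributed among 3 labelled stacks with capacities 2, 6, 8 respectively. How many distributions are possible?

9

By stars and bars, unrestricted non-negative solutions to x_1+…+x_3 = 13 number C(13+2,2) = 105.
Subtract solutions that violate a single cap (substitute x_i' = x_i − (cap_i+1)): x_1 ≥ 3 gives C(12,2) = 66; x_2 ≥ 7 gives C(8,2) = 28; x_3 ≥ 9 gives C(6,2) = 15. Together 109.
Add back pairs where two caps are both exceeded: 10 + 3 + 0 = 13.
By inclusion–exclusion the count is 105 − 109 + 13 = 9.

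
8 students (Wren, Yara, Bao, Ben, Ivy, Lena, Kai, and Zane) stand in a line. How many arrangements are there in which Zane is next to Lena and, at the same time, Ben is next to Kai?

Treat {Zane,Lena} as one block (2 orders) and {Ben,Kai} as another (2 orders).
That leaves 6 units to arrange: 2 × 2 × 6! = 4 × 720 = 2880.

2880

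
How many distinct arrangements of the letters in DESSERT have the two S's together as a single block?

360

Treat the 2 copies of S as a single block. The multiset to arrange is then {SS, D, E, E, R, T}, 6 items in all.
That gives (6)!/(2!) = 360 arrangements.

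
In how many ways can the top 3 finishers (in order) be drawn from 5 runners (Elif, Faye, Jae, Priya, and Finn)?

There are 5 choices for 1st place, 4 for 2nd, and 3 for 3rd.
That gives 5 × 4 × 3 = 60.

60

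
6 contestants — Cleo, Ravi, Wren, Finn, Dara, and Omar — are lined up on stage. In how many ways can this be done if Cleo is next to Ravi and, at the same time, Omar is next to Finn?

Treat {Cleo,Ravi} as one block (2 orders) and {Omar,Finn} as another (2 orders).
That leaves 4 units to arrange: 2 × 2 × 4! = 4 × 24 = 96.

96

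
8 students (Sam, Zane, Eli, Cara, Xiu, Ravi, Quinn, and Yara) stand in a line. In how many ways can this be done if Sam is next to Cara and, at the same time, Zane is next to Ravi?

2880

Treat {Sam,Cara} as one block (2 orders) and {Zane,Ravi} as another (2 orders).
That leaves 6 units to arrange: 2 × 2 × 6! = 4 × 720 = 2880.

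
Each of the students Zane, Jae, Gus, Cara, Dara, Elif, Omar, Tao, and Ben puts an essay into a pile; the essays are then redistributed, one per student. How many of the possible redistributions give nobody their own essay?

Count assignments avoiding every fixed point. For any j of the 9 students fixed to their own essay, the other 9−j can be arranged in (9−j)! ways.
By inclusion–exclusion this is Σ_{j=0}^{9} (−1)^j C(9,j)·(9−j)!.
Computing: 362880 − 362880 + 181440 − 60480 + 15120 − 3024 + 504 − 72 + 9 − 1 = 133496.

133496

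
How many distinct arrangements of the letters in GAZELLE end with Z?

With the last slot taken by Z, it remains to arrange the other 6 letters (GAELLE).
Those 6 letters have E appearing twice and L appearing twice, giving (6)!/(2!·2!) = 180.

180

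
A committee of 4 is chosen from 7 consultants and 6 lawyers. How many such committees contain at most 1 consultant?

155

Split by how many consultants are chosen (0 through 1).
Sum: C(7,0)·C(6,4) + C(7,1)·C(6,3) = 15 + 140 = 155.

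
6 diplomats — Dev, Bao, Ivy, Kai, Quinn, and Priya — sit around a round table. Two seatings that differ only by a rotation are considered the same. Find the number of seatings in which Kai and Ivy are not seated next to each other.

All circular seatings of 6 people number (5)! = 120.
Those with Kai next to Ivy: fuse the pair into one unit and seat 5 units around a circle — 2·(4)! = 48.
Subtracting, 120 − 48 = 72.

72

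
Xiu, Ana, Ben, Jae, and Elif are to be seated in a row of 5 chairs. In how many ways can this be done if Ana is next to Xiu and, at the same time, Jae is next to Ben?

24

Treat {Ana,Xiu} as one block (2 orders) and {Jae,Ben} as another (2 orders).
That leaves 3 units to arrange: 2 × 2 × 3! = 4 × 6 = 24.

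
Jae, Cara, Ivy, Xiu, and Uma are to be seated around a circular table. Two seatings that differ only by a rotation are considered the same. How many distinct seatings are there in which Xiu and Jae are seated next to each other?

12

Treat {Xiu, Jae} as one unit (2 internal orders) and seat the resulting 4 units around the table: (3)! circular arrangements.
So 2 × (3)! = 2 × 6 = 12.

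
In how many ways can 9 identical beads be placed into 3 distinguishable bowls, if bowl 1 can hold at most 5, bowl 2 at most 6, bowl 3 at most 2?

Ignoring the caps, the number of non-negative solutions to x_1+…+x_3 = 9 is C(11,2) = 55.
Subtract solutions that violate a single cap (substitute x_i' = x_i − (cap_i+1)): x_1 ≥ 6 gives C(5,2) = 10; x_2 ≥ 7 gives C(4,2) = 6; x_3 ≥ 3 gives C(8,2) = 28. Together 44.
Add back pairs where two caps are both exceeded: 0 + 1 + 0 = 1.
By inclusion–exclusion the count is 55 − 44 + 1 = 12.

12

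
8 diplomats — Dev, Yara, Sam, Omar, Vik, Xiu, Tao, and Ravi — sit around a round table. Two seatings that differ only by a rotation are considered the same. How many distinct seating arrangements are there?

5040

Seat Dev anywhere (absorbing the rotational symmetry), then permute the other 7: (7)! = 5040.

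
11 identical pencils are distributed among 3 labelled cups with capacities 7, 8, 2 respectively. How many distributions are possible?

By stars and bars, unrestricted non-negative solutions to x_1+…+x_3 = 11 number C(11+2,2) = 78.
Subtract solutions that violate a single cap (substitute x_i' = x_i − (cap_i+1)): x_1 ≥ 8 gives C(5,2) = 10; x_2 ≥ 9 gives C(4,2) = 6; x_3 ≥ 3 gives C(10,2) = 45. Together 61.
Add back pairs where two caps are both exceeded: 0 + 1 + 0 = 1.
By inclusion–exclusion the count is 78 − 61 + 1 = 18.

18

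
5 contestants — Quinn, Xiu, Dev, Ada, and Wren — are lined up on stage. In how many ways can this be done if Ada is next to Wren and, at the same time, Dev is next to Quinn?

Treat {Ada,Wren} as one block (2 orders) and {Dev,Quinn} as another (2 orders).
That leaves 3 units to arrange: 2 × 2 × 3! = 4 × 6 = 24.

24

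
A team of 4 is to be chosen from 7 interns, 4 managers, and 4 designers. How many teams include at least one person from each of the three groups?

Total 4-person selections from all 15: C(15,4) = 1365.
Selections missing a whole group: no interns → C(8,4) = 70; no managers → C(11,4) = 330; no designers → C(11,4) = 330.
Add back selections omitting two groups (i.e. drawn from a single group): C(7,4) + C(4,4) + C(4,4) = 37.
By inclusion–exclusion: 1365 − 730 + 37 = 672.

672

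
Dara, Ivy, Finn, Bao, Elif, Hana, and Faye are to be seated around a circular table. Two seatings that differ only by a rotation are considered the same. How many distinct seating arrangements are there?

Around a circle, 7 distinct people have 7!/7 = (6)! = 720 rotationally distinct seatings.

720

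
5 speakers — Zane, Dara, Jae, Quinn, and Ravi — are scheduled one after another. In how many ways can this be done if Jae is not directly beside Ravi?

72

There are 5! = 120 arrangements in all. If Jae and Ravi are adjacent, merging them into one block gives 2·(4)! = 48 arrangements.
Complementary counting: 120 − 48 = 72.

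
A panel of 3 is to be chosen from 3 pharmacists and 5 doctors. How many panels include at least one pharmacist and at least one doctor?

Total 3-person selections from all 8: C(8,3) = 56.
Subtract selections that omit an entire group: no pharmacists → C(5,3) = 10; no doctors → C(3,3) = 1.
Both groups omitted at once is impossible, so 56 − 11 = 45.

45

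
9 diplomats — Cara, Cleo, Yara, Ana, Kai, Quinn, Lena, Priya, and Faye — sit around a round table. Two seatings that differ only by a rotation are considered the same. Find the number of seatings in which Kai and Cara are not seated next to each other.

30240

Without the restriction there are (8)! = 40320 seatings.
Those with Kai next to Cara: fuse the pair into one unit and seat 8 units around a circle — 2·(7)! = 10080.
Subtracting, 40320 − 10080 = 30240.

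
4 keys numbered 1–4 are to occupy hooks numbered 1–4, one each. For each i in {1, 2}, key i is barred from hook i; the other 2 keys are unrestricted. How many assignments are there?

Let Aᵢ (for i ∈ {1, 2}) be the placements that put key i in its forbidden hook. Any j of these fix j positions, leaving (4−j)! ways to fill the rest, and there are C(2,j) ways to pick which j.
By inclusion–exclusion, the number of valid placements is Σ_{j=0}^{2} (−1)^j C(2,j)·(4−j)!.
Computing: 24 − 12 + 2 = 14.

14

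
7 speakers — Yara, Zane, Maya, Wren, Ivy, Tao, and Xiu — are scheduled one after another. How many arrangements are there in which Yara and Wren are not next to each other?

3600

There are 7! = 5040 arrangements in all. If Yara and Wren are adjacent, merging them into one block gives 2·(6)! = 1440 arrangements.
So 5040 − 1440 = 3600 arrangements keep them apart.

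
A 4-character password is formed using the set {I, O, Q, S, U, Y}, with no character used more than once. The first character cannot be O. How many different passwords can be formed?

300

The first character has 6−1 = 5 choices (anything except O).
The remaining 3 characters are filled from the other 5 symbols without repetition: 5 × 4 × 3 = 60.
Total: 5 × 60 = 300.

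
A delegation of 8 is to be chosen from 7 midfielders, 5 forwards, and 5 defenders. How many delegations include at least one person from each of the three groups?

23275

With no constraint there are C(17,8) = 24310 possible selections.
Subtract selections that omit an entire group: no midfielders → C(10,8) = 45; no forwards → C(12,8) = 495; no defenders → C(12,8) = 495.
Add back selections omitting two groups (i.e. drawn from a single group): C(7,8) + C(5,8) + C(5,8) = 0.
By inclusion–exclusion: 24310 − 1035 + 0 = 23275.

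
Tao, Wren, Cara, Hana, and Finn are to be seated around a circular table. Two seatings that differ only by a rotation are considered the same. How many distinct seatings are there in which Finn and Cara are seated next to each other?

12

Treat {Finn, Cara} as one unit (2 internal orders) and seat the resulting 4 units around the table: (3)! circular arrangements.
So 2 × (3)! = 2 × 6 = 12.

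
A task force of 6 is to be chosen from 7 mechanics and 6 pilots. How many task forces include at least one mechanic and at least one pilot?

1708

With no constraint there are C(13,6) = 1716 possible selections.
Subtract selections that omit an entire group: no mechanics → C(6,6) = 1; no pilots → C(7,6) = 7.
Both groups omitted at once is impossible, so 1716 − 8 = 1708.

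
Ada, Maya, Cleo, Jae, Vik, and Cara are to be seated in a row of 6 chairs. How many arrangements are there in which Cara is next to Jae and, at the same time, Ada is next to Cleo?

Treat {Cara,Jae} as one block (2 orders) and {Ada,Cleo} as another (2 orders).
That leaves 4 units to arrange: 2 × 2 × 4! = 4 × 24 = 96.

96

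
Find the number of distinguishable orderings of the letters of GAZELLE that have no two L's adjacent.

Total arrangements of GAZELLE: 7!/(2!·2!) = 1260.
Arrangements with the L's together: treat LL as one letter, giving (6)!/(2!) = 360.
Hence 1260 − 360 = 900.

900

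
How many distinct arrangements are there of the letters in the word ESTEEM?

120

The 6 letters of ESTEEM have repeats: E appearing 3 times.
Dividing 6! = 720 by 3! = 6 for the repeated letters gives 120.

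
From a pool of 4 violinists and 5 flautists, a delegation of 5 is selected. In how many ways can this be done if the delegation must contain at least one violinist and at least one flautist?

With no constraint there are C(9,5) = 126 possible selections.
Subtract selections that omit an entire group: no violinists → C(5,5) = 1; no flautists → C(4,5) = 0.
Both groups omitted at once is impossible, so 126 − 1 = 125.

125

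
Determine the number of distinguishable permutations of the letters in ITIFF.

30

ITIFF has 5 letters with F appearing twice and I appearing twice.
Dividing 5! = 120 by 2!·2! = 4 for the repeated letters gives 30.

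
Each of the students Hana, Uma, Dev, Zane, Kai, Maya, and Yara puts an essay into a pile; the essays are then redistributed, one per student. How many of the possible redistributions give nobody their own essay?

1854

Let Aᵢ be the assignments in which student i gets their own essay. We want the size of the complement of A₁∪…∪A_7.
By inclusion–exclusion this is Σ_{j=0}^{7} (−1)^j C(7,j)·(7−j)!.
Computing: 5040 − 5040 + 2520 − 840 + 210 − 42 + 7 − 1 = 1854.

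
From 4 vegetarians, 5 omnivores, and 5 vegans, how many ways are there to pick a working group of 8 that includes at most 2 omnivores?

Split by how many omnivores are chosen (0 through 2).
Sum: C(5,0)·C(9,8) + C(5,1)·C(9,7) + C(5,2)·C(9,6) = 9 + 180 + 840 = 1029.

1029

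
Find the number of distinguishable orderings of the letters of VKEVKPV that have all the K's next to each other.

Treat the 2 copies of K as a single block. The multiset to arrange is then {KK, E, P, V, V, V}, 6 items in all.
That gives (6)!/(3!) = 120 arrangements.

120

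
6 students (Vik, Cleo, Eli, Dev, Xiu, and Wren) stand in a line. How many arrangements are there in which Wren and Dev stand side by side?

Treat {Wren, Dev} as a single unit. There are 5 units to order, and the pair itself can be ordered 2 ways.
That gives 2 × 5! = 2 × 120 = 240.

240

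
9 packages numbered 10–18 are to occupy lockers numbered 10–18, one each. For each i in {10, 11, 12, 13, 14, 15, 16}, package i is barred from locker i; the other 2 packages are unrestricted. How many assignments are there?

165016

Let Aᵢ (for 10 ≤ i ≤ 16) be the placements that put package i in its forbidden locker. Any j of these fix j positions, leaving (9−j)! ways to fill the rest, and there are C(7,j) ways to pick which j.
By inclusion–exclusion, the number of valid placements is Σ_{j=0}^{7} (−1)^j C(7,j)·(9−j)!.
Computing: 362880 − 282240 + 105840 − 25200 + 4200 − 504 + 42 − 2 = 165016.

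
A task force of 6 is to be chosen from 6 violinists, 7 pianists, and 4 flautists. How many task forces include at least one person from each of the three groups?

9996

Total 6-person selections from all 17: C(17,6) = 12376.
Subtract selections that omit an entire group: no violinists → C(11,6) = 462; no pianists → C(10,6) = 210; no flautists → C(13,6) = 1716.
Add back selections omitting two groups (i.e. drawn from a single group): C(6,6) + C(7,6) + C(4,6) = 8.
By inclusion–exclusion: 12376 − 2388 + 8 = 9996.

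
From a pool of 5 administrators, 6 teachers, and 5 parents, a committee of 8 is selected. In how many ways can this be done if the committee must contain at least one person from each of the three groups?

Total 8-person selections from all 16: C(16,8) = 12870.
Selections missing a whole group: no administrators → C(11,8) = 165; no teachers → C(10,8) = 45; no parents → C(11,8) = 165.
Add back selections omitting two groups (i.e. drawn from a single group): C(5,8) + C(6,8) + C(5,8) = 0.
By inclusion–exclusion: 12870 − 375 + 0 = 12495.

12495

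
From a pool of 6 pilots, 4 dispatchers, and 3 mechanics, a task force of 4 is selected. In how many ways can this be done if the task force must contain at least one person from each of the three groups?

Total 4-person selections from all 13: C(13,4) = 715.
Subtract selections that omit an entire group: no pilots → C(7,4) = 35; no dispatchers → C(9,4) = 126; no mechanics → C(10,4) = 210.
Add back selections omitting two groups (i.e. drawn from a single group): C(6,4) + C(4,4) + C(3,4) = 16.
By inclusion–exclusion: 715 − 371 + 16 = 360.

360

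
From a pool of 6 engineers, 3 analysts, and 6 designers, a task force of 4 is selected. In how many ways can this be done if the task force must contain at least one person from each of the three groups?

648

Total 4-person selections from all 15: C(15,4) = 1365.
Subtract selections that omit an entire group: no engineers → C(9,4) = 126; no analysts → C(12,4) = 495; no designers → C(9,4) = 126.
Add back selections omitting two groups (i.e. drawn from a single group): C(6,4) + C(3,4) + C(6,4) = 30.
By inclusion–exclusion: 1365 − 747 + 30 = 648.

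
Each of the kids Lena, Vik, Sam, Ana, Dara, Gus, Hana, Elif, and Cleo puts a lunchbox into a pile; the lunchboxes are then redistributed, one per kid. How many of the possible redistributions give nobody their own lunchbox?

133496

Count assignments avoiding every fixed point. For any j of the 9 kids fixed to their own lunchbox, the other 9−j can be arranged in (9−j)! ways.
By inclusion–exclusion this is Σ_{j=0}^{9} (−1)^j C(9,j)·(9−j)!.
Computing: 362880 − 362880 + 181440 − 60480 + 15120 − 3024 + 504 − 72 + 9 − 1 = 133496.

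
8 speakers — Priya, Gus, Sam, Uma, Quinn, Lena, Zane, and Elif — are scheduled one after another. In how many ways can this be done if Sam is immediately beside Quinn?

Glue Sam and Quinn into one block (2 internal orders), leaving 7 units to arrange in a row.
So the count is 2·(7)! = 10080.

10080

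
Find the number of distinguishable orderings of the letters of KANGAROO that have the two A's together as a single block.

Treat the 2 copies of A as a single block. The multiset to arrange is then {AA, G, K, N, O, O, R}, 7 items in all.
That gives (7)!/(2!) = 2520 arrangements.

2520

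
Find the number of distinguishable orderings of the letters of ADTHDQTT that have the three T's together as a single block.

360

Treat the 3 copies of T as a single block. The multiset to arrange is then {TTT, A, D, D, H, Q}, 6 items in all.
That gives (6)!/(2!) = 360 arrangements.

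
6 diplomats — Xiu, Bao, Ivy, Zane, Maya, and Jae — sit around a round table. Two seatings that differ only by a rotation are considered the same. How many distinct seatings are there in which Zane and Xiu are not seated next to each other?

72

Without the restriction there are (5)! = 120 seatings.
Seatings with Zane beside Xiu: treat them as a block with 2 internal orders, giving 2 × (4)! = 48.
Subtracting, 120 − 48 = 72.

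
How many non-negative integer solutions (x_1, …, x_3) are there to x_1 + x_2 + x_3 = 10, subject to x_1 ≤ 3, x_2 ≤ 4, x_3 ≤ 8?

17

Ignoring the caps, the number of non-negative solutions to x_1+…+x_3 = 10 is C(12,2) = 66.
Subtract solutions that violate a single cap (substitute x_i' = x_i − (cap_i+1)): x_1 ≥ 4 gives C(8,2) = 28; x_2 ≥ 5 gives C(7,2) = 21; x_3 ≥ 9 gives C(3,2) = 3. Together 52.
Add back pairs where two caps are both exceeded: 3 + 0 + 0 = 3.
By inclusion–exclusion the count is 66 − 52 + 3 = 17.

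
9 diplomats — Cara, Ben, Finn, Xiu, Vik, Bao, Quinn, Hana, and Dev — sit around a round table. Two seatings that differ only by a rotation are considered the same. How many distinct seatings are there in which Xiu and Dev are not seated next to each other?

Without the restriction there are (8)! = 40320 seatings.
Seatings with Xiu beside Dev: treat them as a block with 2 internal orders, giving 2 × (7)! = 10080.
Subtracting, 40320 − 10080 = 30240.

30240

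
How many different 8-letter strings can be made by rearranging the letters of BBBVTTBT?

Letter multiplicities in BBBVTTBT: B×4, T×3, V×1.
The number of distinct arrangements is 8!/(4!·3!) = 40320/144 = 280.

280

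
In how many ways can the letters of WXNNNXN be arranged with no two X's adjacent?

There are 7!/(4!·2!) = 105 arrangements of WXNNNXN in total.
If the two X's are adjacent, glue them into one block, leaving 6 items to arrange: (6)!/(4!) = 30 ways.
Hence 105 − 30 = 75.

75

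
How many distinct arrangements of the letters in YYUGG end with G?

Fix G in the last position and arrange the remaining 4 letters.
Those 4 letters have Y appearing twice, giving (4)!/(2!) = 12.

12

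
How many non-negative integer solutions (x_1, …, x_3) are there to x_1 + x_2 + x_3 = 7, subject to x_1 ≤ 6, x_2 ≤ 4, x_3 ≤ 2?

14

Without the upper bounds there are C(9,2) = 36 ways to split 7 among 3 variables.
Subtract solutions that violate a single cap (substitute x_i' = x_i − (cap_i+1)): x_1 ≥ 7 gives C(2,2) = 1; x_2 ≥ 5 gives C(4,2) = 6; x_3 ≥ 3 gives C(6,2) = 15. Together 22.
No two caps can be exceeded simultaneously, so the pair terms are all 0.
By inclusion–exclusion the count is 36 − 22 + 0 = 14.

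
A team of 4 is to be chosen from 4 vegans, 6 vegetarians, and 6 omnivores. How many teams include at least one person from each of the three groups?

With no constraint there are C(16,4) = 1820 possible selections.
Selections missing a whole group: no vegans → C(12,4) = 495; no vegetarians → C(10,4) = 210; no omnivores → C(10,4) = 210.
Add back selections omitting two groups (i.e. drawn from a single group): C(4,4) + C(6,4) + C(6,4) = 31.
By inclusion–exclusion: 1820 − 915 + 31 = 936.

936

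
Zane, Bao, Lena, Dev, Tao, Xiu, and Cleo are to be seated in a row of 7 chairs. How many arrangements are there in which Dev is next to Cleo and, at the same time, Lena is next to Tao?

480

Treat {Dev,Cleo} as one block (2 orders) and {Lena,Tao} as another (2 orders).
That leaves 5 units to arrange: 2 × 2 × 5! = 4 × 120 = 480.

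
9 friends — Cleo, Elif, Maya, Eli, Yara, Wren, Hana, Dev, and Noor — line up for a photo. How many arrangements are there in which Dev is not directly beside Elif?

282240

There are 9! = 362880 arrangements in all. If Dev and Elif are adjacent, merging them into one block gives 2·(8)! = 80640 arrangements.
So 362880 − 80640 = 282240 arrangements keep them apart.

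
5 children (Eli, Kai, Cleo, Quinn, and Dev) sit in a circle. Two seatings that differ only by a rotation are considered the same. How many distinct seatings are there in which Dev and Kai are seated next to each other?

12

Treat {Dev, Kai} as one unit (2 internal orders) and seat the resulting 4 units around the table: (3)! circular arrangements.
So 2 × (3)! = 2 × 6 = 12.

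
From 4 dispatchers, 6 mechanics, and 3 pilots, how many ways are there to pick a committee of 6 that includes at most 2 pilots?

1596

Split by how many pilots are chosen (0 through 2).
Sum: C(3,0)·C(10,6) + C(3,1)·C(10,5) + C(3,2)·C(10,4) = 210 + 756 + 630 = 1596.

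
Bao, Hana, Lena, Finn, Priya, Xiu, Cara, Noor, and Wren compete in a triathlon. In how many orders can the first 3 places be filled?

There are 9 choices for 1st place, 8 for 2nd, and 7 for 3rd.
That gives 9 × 8 × 7 = 504.

504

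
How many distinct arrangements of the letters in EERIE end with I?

Fix I in the last position and arrange the remaining 4 letters.
Those 4 letters have E appearing 3 times, giving (4)!/(3!) = 4.

4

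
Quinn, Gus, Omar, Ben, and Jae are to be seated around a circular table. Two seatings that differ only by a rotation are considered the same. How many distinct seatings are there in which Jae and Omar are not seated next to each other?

12

Without the restriction there are (4)! = 24 seatings.
Seatings with Jae beside Omar: treat them as a block with 2 internal orders, giving 2 × (3)! = 12.
Subtracting, 24 − 12 = 12.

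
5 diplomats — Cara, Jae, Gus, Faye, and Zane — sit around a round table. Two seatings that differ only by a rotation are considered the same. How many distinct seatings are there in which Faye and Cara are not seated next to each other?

All circular seatings of 5 people number (4)! = 24.
Those with Faye next to Cara: fuse the pair into one unit and seat 4 units around a circle — 2·(3)! = 12.
Subtracting, 24 − 12 = 12.

12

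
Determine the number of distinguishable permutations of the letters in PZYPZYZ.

The 7 letters of PZYPZYZ have repeats: P appearing twice, Y appearing twice, and Z appearing 3 times.
So there are 7! / (3!·2!·2!) = 210 distinguishable arrangements.

210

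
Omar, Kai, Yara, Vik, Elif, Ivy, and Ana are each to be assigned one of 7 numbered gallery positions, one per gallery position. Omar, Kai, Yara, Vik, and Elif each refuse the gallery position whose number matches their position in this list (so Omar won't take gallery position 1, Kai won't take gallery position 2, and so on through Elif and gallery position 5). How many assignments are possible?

Let Aᵢ (for 1 ≤ i ≤ 5) be the placements that put person i in their forbidden gallery position. Any j of these fix j positions, leaving (7−j)! ways to fill the rest, and there are C(5,j) ways to pick which j.
By inclusion–exclusion, the number of valid placements is Σ_{j=0}^{5} (−1)^j C(5,j)·(7−j)!.
Computing: 5040 − 3600 + 1200 − 240 + 30 − 2 = 2428.

2428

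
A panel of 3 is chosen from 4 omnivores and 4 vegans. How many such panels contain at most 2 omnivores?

52

Split by how many omnivores are chosen (0 through 2).
Sum: C(4,0)·C(4,3) + C(4,1)·C(4,2) + C(4,2)·C(4,1) = 4 + 24 + 24 = 52.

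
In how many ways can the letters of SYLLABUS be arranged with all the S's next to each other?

Treat the 2 copies of S as a single block. The multiset to arrange is then {SS, A, B, L, L, U, Y}, 7 items in all.
That gives (7)!/(2!) = 2520 arrangements.

2520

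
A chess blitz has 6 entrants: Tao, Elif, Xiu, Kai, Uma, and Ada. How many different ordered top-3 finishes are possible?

There are 6 choices for 1st place, 5 for 2nd, and 4 for 3rd.
That gives 6 × 5 × 4 = 120.

120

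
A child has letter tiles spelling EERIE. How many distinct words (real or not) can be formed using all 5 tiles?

20

Letter multiplicities in EERIE: E×3, I×1, R×1.
Dividing 5! = 120 by 3! = 6 for the repeated letters gives 20.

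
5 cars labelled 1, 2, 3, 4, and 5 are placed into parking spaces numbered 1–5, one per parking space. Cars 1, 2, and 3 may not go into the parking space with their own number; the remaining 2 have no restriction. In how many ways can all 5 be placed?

Let Aᵢ (for i ∈ {1, 2, 3}) be the placements that put car i in its forbidden parking space. Any j of these fix j positions, leaving (5−j)! ways to fill the rest, and there are C(3,j) ways to pick which j.
By inclusion–exclusion, the number of valid placements is Σ_{j=0}^{3} (−1)^j C(3,j)·(5−j)!.
Computing: 120 − 72 + 18 − 2 = 64.

64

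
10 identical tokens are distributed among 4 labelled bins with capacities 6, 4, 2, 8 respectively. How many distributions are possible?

Without the upper bounds there are C(13,3) = 286 ways to split 10 among 4 bins.
Subtract solutions that violate a single cap (substitute x_i' = x_i − (cap_i+1)): x_1 ≥ 7 gives C(6,3) = 20; x_2 ≥ 5 gives C(8,3) = 56; x_3 ≥ 3 gives C(10,3) = 120; x_4 ≥ 9 gives C(4,3) = 4. Together 200.
Add back pairs where two caps are both exceeded: 0 + 1 + 0 + 10 + 0 + 0 = 11.
By inclusion–exclusion the count is 286 − 200 + 11 = 97.

97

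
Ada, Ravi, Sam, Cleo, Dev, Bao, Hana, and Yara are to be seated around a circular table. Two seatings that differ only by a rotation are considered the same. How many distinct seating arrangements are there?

5040

Seat Ada anywhere (absorbing the rotational symmetry), then permute the other 7: (7)! = 5040.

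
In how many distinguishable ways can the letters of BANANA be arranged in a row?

60

BANANA has 6 letters with A appearing 3 times and N appearing twice.
Dividing 6! = 720 by 3!·2! = 12 for the repeated letters gives 60.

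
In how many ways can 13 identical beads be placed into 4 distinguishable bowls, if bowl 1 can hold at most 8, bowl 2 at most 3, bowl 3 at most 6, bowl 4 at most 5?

133

Ignoring the caps, the number of non-negative solutions to x_1+…+x_4 = 13 is C(16,3) = 560.
Subtract solutions that violate a single cap (substitute x_i' = x_i − (cap_i+1)): x_1 ≥ 9 gives C(7,3) = 35; x_2 ≥ 4 gives C(12,3) = 220; x_3 ≥ 7 gives C(9,3) = 84; x_4 ≥ 6 gives C(10,3) = 120. Together 459.
Add back pairs where two caps are both exceeded: 1 + 0 + 0 + 10 + 20 + 1 = 32.
By inclusion–exclusion the count is 560 − 459 + 32 = 133.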